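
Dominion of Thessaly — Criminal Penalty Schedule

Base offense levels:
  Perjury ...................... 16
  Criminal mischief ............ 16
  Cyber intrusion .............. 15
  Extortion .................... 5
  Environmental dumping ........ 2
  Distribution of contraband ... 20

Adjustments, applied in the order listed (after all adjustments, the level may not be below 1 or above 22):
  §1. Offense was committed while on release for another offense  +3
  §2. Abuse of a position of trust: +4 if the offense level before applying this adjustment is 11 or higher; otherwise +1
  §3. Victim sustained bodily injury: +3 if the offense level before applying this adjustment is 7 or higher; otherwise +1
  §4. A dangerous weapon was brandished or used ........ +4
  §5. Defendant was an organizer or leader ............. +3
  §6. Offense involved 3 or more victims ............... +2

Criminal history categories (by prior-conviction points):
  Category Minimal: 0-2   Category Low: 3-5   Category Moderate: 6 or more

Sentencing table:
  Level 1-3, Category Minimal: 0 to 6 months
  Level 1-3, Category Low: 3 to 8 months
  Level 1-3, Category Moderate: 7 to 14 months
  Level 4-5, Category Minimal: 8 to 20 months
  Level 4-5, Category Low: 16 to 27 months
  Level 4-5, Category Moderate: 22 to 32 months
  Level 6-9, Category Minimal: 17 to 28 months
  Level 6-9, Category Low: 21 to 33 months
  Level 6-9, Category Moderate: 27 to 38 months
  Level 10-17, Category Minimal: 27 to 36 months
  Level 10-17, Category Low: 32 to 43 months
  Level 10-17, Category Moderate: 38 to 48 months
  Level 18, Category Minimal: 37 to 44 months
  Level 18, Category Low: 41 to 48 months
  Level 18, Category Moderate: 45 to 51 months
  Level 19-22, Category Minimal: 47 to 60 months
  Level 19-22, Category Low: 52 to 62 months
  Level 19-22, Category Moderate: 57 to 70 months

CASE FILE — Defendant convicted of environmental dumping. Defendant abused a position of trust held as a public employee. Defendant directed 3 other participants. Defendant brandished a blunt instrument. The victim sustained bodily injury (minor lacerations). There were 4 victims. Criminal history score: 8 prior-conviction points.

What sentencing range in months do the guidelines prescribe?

Base offense level for environmental dumping: 2.
§2 applies (level before this adjustment is 2 < 11, so +1): 2 + 1 = 3.
§3 applies (level before this adjustment is 3 < 7, so +1): 3 + 1 = 4.
§4 applies: 4 + 4 = 8.
§5 applies: 8 + 3 = 11.
§6 applies: 11 + 2 = 13.
Final offense level: 13.
Criminal history: 8 prior points → Category Moderate (6+).
Level 13 falls in the 10-17 band.
Grid: Level 10-17 × Category Moderate = 38-48 months.

38-48 months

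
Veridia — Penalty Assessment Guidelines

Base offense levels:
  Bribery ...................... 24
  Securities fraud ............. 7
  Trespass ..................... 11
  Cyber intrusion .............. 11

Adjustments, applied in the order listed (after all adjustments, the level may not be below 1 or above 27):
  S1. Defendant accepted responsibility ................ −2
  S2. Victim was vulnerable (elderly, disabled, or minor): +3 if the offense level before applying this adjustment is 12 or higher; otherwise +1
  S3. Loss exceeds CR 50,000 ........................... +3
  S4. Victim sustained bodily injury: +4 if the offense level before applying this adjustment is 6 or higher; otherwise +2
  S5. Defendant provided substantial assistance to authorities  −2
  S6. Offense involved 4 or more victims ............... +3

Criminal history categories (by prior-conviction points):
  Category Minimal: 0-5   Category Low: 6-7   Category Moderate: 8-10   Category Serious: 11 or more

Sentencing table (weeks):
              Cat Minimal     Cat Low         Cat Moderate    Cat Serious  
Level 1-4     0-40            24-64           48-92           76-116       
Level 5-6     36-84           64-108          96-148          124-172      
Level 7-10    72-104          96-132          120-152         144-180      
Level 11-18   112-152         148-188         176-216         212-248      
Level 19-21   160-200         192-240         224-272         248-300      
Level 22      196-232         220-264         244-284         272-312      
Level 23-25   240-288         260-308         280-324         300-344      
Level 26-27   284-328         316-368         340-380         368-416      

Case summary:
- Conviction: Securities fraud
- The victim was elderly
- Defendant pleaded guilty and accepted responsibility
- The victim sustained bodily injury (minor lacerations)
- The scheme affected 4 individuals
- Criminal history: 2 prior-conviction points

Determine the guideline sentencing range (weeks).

Base offense level for securities fraud: 7.
S1 applies: 7 − 2 = 5.
S2 applies (level before this adjustment is 5 < 12, so +1): 5 + 1 = 6.
S4 applies (level before this adjustment is 6 ≥ 6, so +4): 6 + 4 = 10.
S6 applies: 10 + 3 = 13.
Final offense level: 13.
Criminal history: 2 prior points → Category Minimal (0-5).
Level 13 falls in the 11-18 band.
Grid: Level 11-18 × Category Minimal = 112-152 weeks.

112-152 weeks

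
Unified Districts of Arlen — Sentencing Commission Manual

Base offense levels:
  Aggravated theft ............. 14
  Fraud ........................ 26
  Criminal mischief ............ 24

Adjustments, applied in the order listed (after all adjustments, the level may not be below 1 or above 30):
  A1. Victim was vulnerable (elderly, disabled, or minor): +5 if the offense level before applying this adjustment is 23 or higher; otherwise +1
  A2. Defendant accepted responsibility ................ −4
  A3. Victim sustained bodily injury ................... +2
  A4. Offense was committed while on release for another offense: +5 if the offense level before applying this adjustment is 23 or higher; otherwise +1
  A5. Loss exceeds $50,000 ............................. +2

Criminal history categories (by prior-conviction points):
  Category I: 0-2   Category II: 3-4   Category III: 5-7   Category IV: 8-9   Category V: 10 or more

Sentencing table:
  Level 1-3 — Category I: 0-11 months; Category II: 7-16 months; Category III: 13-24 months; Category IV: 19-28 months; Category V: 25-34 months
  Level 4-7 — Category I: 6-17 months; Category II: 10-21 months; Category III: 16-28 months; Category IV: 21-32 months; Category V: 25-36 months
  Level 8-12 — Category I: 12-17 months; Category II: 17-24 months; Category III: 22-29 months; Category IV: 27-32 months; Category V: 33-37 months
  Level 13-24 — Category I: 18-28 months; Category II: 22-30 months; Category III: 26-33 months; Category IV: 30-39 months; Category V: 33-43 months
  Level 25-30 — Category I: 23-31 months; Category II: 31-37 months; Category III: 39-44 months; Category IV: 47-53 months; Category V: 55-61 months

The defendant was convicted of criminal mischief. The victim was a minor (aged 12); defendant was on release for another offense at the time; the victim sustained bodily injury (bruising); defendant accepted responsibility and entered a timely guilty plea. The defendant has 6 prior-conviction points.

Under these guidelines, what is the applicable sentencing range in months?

39-44 months

Base offense level for criminal mischief: 24.
A1 applies (level before this adjustment is 24 ≥ 23, so +5): 24 + 5 = 29.
A2 applies: 29 − 4 = 25.
A3 applies: 25 + 2 = 27.
A4 applies (level before this adjustment is 27 ≥ 23, so +5): 27 + 5 = 32.
Level 32 exceeds the maximum of 30; capped at 30.
Final offense level: 30.
Criminal history: 6 prior points → Category III (5-7).
Level 30 falls in the 25-30 band.
Grid: Level 25-30 × Category III = 39-44 months.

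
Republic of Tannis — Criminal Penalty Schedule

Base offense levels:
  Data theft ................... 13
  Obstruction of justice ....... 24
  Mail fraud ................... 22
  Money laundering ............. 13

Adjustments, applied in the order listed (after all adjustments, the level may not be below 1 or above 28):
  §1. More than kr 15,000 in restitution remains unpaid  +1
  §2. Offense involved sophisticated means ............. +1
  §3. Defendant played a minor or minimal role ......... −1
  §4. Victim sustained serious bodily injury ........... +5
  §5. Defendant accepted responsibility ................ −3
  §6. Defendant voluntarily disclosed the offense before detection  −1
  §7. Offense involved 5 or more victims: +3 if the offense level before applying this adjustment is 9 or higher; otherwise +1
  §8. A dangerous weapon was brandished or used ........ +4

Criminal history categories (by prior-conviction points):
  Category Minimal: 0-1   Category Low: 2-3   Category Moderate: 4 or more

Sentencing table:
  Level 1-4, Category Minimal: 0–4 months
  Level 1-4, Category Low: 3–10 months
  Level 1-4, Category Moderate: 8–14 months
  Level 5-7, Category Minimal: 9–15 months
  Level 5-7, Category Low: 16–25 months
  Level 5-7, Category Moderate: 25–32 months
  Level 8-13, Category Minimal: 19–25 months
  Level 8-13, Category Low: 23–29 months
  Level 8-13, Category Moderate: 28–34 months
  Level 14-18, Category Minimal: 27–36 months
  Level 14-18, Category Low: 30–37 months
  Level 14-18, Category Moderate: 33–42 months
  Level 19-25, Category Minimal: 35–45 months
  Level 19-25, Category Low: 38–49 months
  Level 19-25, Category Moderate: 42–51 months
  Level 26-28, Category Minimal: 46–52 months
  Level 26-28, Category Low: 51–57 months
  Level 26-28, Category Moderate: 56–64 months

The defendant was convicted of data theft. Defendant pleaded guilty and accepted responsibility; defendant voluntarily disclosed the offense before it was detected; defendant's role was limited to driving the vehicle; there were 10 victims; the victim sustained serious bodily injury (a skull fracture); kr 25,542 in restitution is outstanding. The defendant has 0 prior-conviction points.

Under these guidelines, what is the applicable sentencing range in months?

Base offense level for data theft: 13.
§1 applies: 13 + 1 = 14.
§2 does not apply.
§3 applies: 14 − 1 = 13.
§4 applies: 13 + 5 = 18.
§5 applies: 18 − 3 = 15.
§6 applies: 15 − 1 = 14.
§7 applies (level before this adjustment is 14 ≥ 9, so +3): 14 + 3 = 17.
§8 does not apply.
Final offense level: 17.
Criminal history: 0 prior points → Category Minimal (0-1).
Level 17 falls in the 14-18 band.
Grid: Level 14-18 × Category Minimal = 27-36 months.

27-36 months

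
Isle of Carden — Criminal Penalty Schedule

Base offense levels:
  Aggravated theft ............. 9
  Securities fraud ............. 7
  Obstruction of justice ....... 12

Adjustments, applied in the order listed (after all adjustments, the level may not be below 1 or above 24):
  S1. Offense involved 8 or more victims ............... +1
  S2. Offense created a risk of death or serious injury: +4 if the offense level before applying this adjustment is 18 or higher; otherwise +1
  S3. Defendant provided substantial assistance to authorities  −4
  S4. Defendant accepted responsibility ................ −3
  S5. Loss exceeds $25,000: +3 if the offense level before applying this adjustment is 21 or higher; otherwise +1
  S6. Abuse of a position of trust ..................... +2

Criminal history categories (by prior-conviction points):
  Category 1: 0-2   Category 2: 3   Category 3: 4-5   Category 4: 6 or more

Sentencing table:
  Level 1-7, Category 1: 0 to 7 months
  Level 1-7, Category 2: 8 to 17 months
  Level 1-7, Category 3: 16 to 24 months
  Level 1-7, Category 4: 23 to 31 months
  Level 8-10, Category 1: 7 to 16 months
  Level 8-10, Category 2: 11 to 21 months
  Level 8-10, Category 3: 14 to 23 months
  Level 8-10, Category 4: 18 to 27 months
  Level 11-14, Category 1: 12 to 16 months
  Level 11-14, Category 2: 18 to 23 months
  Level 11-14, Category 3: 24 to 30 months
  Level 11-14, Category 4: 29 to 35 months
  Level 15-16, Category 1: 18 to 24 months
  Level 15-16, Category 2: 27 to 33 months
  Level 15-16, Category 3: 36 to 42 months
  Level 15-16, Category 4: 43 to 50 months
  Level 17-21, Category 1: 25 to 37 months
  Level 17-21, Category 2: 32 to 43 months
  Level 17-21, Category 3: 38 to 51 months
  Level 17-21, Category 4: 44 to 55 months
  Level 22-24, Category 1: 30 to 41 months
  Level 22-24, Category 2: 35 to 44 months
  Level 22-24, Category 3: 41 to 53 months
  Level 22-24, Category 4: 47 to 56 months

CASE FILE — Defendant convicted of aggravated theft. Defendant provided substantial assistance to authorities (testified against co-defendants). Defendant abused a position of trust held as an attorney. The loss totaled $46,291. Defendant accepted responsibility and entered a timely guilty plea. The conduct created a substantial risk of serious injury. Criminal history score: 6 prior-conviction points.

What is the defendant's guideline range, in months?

Base offense level for aggravated theft: 9.
S1 does not apply.
S2 applies (level before this adjustment is 9 < 18, so +1): 9 + 1 = 10.
S3 applies: 10 − 4 = 6.
S4 applies: 6 − 3 = 3.
S5 applies (level before this adjustment is 3 < 21, so +1): 3 + 1 = 4.
S6 applies: 4 + 2 = 6.
Final offense level: 6.
Criminal history: 6 prior points → Category 4 (6+).
Level 6 falls in the 1-7 band.
Grid: Level 1-7 × Category 4 = 23-31 months.

23-31 months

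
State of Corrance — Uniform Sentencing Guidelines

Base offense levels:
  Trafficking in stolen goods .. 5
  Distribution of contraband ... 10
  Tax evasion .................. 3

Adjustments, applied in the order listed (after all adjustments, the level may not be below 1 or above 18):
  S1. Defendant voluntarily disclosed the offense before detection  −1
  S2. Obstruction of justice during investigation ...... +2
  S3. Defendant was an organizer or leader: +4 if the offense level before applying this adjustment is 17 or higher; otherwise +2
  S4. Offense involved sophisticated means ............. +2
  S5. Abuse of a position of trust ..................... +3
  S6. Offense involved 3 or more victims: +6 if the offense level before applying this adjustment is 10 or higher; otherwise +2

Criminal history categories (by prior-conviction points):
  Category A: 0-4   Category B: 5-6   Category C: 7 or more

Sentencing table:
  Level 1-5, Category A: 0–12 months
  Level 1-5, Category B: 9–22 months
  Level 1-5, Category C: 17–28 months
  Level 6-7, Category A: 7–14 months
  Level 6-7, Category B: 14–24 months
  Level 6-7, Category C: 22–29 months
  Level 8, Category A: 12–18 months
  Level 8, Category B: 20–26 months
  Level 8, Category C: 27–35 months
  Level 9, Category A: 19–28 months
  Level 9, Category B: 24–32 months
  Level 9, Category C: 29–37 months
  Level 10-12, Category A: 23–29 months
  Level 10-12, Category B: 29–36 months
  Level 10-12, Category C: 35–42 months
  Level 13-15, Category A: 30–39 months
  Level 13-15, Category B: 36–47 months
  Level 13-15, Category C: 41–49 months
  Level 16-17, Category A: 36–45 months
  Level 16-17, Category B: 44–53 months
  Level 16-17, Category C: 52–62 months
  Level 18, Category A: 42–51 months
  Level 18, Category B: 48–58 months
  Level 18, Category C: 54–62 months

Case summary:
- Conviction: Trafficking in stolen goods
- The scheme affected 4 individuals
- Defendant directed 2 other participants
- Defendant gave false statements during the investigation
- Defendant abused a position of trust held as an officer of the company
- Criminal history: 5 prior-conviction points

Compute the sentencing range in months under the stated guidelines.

Base offense level for trafficking in stolen goods: 5.
S1 does not apply.
S2 applies: 5 + 2 = 7.
S3 applies (level before this adjustment is 7 < 17, so +2): 7 + 2 = 9.
S5 applies: 9 + 3 = 12.
S6 applies (level before this adjustment is 12 ≥ 10, so +6): 12 + 6 = 18.
Final offense level: 18.
Criminal history: 5 prior points → Category B (5-6).
Level 18 falls in the 18 band.
Grid: Level 18 × Category B = 48-58 months.

48-58 months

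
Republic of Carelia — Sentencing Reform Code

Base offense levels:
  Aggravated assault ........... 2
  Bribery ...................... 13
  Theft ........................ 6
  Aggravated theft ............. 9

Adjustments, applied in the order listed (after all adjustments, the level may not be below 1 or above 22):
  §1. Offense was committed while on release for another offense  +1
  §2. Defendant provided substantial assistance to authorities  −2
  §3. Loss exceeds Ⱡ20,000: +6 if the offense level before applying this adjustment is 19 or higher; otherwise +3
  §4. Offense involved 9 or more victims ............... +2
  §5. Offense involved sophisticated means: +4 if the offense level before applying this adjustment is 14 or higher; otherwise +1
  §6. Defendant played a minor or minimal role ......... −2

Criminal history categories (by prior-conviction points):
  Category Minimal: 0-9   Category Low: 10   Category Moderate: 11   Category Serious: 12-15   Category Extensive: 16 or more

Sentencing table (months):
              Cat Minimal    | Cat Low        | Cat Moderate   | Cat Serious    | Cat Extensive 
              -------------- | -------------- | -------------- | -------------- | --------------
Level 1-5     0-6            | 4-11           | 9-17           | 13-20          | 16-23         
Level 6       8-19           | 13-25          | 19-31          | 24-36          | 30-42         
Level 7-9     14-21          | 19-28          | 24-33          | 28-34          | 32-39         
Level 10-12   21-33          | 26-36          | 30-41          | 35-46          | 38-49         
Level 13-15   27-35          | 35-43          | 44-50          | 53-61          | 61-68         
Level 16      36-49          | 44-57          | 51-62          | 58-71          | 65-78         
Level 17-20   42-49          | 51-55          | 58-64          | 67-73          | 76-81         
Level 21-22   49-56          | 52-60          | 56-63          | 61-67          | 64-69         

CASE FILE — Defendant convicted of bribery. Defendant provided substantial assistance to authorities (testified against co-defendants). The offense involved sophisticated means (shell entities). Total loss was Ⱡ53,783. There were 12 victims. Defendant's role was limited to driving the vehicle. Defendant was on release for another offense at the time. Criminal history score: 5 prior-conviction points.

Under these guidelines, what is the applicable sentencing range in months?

Base offense level for bribery: 13.
§1 applies: 13 + 1 = 14.
§2 applies: 14 − 2 = 12.
§3 applies (level before this adjustment is 12 < 19, so +3): 12 + 3 = 15.
§4 applies: 15 + 2 = 17.
§5 applies (level before this adjustment is 17 ≥ 14, so +4): 17 + 4 = 21.
§6 applies: 21 − 2 = 19.
Final offense level: 19.
Criminal history: 5 prior points → Category Minimal (0-9).
Level 19 falls in the 17-20 band.
Grid: Level 17-20 × Category Minimal = 42-49 months.

42-49 months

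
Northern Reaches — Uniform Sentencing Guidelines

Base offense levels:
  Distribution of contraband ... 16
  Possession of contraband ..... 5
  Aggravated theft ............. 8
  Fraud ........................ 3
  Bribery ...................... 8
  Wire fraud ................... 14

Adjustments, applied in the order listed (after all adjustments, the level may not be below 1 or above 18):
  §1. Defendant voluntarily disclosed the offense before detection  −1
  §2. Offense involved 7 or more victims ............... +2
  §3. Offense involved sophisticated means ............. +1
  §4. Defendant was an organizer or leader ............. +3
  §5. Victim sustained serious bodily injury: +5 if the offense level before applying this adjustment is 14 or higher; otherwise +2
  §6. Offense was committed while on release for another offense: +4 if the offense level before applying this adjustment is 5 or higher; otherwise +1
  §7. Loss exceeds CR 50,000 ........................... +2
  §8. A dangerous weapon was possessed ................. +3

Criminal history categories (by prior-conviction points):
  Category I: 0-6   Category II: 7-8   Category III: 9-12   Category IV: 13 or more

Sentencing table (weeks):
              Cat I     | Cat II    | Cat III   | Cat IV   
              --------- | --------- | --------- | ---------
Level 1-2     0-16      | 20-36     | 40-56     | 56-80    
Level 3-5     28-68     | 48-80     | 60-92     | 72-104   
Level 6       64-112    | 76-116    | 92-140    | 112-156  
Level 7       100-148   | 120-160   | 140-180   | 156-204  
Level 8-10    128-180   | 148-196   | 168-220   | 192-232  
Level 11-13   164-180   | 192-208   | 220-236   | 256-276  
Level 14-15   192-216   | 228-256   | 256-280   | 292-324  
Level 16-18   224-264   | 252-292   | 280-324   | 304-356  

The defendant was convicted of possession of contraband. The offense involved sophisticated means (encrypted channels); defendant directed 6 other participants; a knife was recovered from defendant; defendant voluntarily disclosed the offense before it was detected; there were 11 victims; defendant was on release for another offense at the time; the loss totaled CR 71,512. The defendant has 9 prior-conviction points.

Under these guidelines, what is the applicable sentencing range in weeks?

280-324 weeks

Base offense level for possession of contraband: 5.
§1 applies: 5 − 1 = 4.
§2 applies: 4 + 2 = 6.
§3 applies: 6 + 1 = 7.
§4 applies: 7 + 3 = 10.
§6 applies (level before this adjustment is 10 ≥ 5, so +4): 10 + 4 = 14.
§7 applies: 14 + 2 = 16.
§8 applies: 16 + 3 = 19.
Level 19 exceeds the maximum of 18; capped at 18.
Final offense level: 18.
Criminal history: 9 prior points → Category III (9-12).
Level 18 falls in the 16-18 band.
Grid: Level 16-18 × Category III = 280-324 weeks.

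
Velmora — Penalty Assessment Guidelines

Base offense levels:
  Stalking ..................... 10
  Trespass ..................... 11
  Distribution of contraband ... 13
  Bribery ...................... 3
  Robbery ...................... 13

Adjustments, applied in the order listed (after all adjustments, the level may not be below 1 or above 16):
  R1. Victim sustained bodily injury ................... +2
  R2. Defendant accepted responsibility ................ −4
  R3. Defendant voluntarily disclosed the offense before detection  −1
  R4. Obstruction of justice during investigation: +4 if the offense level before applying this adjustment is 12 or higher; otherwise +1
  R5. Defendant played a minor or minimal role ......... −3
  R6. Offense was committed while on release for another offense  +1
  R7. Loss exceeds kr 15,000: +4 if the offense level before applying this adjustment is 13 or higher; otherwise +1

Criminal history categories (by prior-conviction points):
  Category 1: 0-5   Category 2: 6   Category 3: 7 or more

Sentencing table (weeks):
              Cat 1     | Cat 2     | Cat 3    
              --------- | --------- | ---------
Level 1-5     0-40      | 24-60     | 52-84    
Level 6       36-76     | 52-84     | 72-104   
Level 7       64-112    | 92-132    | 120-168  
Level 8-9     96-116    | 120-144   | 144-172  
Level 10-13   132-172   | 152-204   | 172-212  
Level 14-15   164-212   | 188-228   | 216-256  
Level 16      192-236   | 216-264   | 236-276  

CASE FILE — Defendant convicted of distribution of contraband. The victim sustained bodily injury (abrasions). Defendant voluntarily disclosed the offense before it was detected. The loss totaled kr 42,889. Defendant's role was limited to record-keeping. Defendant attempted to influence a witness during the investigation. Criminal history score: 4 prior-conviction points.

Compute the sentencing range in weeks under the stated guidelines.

192-236 weeks

Base offense level for distribution of contraband: 13.
R1 applies: 13 + 2 = 15.
R2 does not apply.
R3 applies: 15 − 1 = 14.
R4 applies (level before this adjustment is 14 ≥ 12, so +4): 14 + 4 = 18.
R5 applies: 18 − 3 = 15.
R7 applies (level before this adjustment is 15 ≥ 13, so +4): 15 + 4 = 19.
Level 19 exceeds the maximum of 16; capped at 16.
Final offense level: 16.
Criminal history: 4 prior points → Category 1 (0-5).
Level 16 falls in the 16 band.
Grid: Level 16 × Category 1 = 192-236 weeks.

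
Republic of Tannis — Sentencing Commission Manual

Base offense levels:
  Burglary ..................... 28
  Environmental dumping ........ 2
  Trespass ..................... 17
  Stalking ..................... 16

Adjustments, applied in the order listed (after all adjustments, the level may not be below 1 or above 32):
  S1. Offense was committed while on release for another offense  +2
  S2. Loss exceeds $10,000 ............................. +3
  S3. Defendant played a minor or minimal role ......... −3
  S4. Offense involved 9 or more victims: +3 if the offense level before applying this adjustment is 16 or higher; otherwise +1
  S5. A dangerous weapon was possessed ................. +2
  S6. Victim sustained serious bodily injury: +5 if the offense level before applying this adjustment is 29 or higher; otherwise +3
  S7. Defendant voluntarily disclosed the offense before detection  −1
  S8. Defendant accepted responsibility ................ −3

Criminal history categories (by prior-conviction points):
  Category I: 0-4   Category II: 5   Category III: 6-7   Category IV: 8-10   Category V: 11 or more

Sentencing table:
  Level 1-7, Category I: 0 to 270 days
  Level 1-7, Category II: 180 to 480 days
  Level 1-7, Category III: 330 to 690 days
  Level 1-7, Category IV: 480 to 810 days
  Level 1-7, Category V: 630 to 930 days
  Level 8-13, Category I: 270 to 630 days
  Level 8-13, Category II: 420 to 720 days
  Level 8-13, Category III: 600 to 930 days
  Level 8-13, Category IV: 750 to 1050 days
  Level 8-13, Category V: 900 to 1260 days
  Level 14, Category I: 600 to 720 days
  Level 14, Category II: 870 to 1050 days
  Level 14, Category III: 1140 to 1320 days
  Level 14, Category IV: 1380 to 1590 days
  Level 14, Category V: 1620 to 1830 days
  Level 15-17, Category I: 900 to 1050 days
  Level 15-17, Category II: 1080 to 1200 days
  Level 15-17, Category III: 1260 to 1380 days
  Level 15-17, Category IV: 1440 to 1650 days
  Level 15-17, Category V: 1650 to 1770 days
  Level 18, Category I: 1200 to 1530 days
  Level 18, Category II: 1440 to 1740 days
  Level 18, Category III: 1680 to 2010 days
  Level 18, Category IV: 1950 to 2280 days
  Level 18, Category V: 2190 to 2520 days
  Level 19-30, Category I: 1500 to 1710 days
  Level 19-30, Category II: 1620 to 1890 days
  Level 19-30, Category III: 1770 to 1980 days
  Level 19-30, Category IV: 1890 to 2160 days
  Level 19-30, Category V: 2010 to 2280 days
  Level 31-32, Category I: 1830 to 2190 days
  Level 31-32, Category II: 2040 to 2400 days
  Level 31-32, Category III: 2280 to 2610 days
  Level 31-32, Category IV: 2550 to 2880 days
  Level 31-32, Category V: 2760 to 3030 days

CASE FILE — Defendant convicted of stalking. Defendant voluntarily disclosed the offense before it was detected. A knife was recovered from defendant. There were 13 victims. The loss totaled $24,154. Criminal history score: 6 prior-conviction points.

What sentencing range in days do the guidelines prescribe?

Base offense level for stalking: 16.
S1 does not apply.
S2 applies: 16 + 3 = 19.
S4 applies (level before this adjustment is 19 ≥ 16, so +3): 19 + 3 = 22.
S5 applies: 22 + 2 = 24.
S6 does not apply.
S7 applies: 24 − 1 = 23.
S8 does not apply.
Final offense level: 23.
Criminal history: 6 prior points → Category III (6-7).
Level 23 falls in the 19-30 band.
Grid: Level 19-30 × Category III = 1770-1980 days.

1770-1980 days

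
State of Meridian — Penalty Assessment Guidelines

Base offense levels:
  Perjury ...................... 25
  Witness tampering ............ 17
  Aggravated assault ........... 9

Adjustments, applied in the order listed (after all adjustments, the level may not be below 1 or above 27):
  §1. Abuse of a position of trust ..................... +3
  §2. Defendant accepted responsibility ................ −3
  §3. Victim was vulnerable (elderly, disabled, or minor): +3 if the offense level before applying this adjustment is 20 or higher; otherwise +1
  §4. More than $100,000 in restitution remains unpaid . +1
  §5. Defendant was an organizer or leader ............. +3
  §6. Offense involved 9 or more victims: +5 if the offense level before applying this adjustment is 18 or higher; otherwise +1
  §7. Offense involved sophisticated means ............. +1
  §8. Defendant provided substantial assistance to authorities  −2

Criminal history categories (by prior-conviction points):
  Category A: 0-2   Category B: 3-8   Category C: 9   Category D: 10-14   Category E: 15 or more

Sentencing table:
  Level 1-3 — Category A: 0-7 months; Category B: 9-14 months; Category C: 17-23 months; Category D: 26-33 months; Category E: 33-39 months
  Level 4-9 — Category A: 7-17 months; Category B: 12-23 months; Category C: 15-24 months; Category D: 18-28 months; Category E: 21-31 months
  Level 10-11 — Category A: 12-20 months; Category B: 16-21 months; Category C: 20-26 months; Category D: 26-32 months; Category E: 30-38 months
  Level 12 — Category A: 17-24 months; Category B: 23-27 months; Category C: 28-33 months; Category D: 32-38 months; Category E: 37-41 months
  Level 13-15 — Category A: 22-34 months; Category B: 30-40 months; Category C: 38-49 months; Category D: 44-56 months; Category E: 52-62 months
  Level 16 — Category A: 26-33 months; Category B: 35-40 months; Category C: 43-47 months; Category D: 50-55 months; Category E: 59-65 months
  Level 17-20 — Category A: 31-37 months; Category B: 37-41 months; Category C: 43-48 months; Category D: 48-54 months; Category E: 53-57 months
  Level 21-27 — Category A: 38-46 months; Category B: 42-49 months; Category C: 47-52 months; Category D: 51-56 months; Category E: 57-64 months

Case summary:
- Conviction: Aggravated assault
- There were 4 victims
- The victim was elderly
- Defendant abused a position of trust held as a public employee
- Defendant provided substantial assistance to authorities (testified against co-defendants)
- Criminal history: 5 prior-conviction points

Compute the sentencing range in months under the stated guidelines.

16-21 months

Base offense level for aggravated assault: 9.
§1 applies: 9 + 3 = 12.
§3 applies (level before this adjustment is 12 < 20, so +1): 12 + 1 = 13.
§5 does not apply.
§8 applies: 13 − 2 = 11.
Final offense level: 11.
Criminal history: 5 prior points → Category B (3-8).
Level 11 falls in the 10-11 band.
Grid: Level 10-11 × Category B = 16-21 months.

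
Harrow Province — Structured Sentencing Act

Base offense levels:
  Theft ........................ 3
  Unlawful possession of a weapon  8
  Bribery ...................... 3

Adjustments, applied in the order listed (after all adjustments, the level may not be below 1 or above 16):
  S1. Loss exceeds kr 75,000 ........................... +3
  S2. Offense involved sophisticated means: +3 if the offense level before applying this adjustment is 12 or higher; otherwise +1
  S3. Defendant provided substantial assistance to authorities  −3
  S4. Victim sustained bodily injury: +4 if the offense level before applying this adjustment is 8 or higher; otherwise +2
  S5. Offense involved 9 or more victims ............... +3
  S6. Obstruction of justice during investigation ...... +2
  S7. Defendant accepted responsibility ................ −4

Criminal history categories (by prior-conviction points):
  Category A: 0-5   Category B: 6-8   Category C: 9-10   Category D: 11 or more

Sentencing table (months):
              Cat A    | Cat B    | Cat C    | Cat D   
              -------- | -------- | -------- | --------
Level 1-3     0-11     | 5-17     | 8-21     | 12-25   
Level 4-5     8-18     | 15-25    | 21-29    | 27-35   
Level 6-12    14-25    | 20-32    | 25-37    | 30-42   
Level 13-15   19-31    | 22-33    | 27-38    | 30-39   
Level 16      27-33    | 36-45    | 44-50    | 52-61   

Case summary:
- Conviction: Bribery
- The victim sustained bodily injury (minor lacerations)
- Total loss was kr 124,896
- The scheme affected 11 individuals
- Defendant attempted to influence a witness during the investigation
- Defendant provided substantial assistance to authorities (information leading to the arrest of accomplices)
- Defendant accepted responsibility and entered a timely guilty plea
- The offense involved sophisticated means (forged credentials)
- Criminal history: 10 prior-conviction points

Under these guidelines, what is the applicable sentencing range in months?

Base offense level for bribery: 3.
S1 applies: 3 + 3 = 6.
S2 applies (level before this adjustment is 6 < 12, so +1): 6 + 1 = 7.
S3 applies: 7 − 3 = 4.
S4 applies (level before this adjustment is 4 < 8, so +2): 4 + 2 = 6.
S5 applies: 6 + 3 = 9.
S6 applies: 9 + 2 = 11.
S7 applies: 11 − 4 = 7.
Final offense level: 7.
Criminal history: 10 prior points → Category C (9-10).
Level 7 falls in the 6-12 band.
Grid: Level 6-12 × Category C = 25-37 months.

25-37 months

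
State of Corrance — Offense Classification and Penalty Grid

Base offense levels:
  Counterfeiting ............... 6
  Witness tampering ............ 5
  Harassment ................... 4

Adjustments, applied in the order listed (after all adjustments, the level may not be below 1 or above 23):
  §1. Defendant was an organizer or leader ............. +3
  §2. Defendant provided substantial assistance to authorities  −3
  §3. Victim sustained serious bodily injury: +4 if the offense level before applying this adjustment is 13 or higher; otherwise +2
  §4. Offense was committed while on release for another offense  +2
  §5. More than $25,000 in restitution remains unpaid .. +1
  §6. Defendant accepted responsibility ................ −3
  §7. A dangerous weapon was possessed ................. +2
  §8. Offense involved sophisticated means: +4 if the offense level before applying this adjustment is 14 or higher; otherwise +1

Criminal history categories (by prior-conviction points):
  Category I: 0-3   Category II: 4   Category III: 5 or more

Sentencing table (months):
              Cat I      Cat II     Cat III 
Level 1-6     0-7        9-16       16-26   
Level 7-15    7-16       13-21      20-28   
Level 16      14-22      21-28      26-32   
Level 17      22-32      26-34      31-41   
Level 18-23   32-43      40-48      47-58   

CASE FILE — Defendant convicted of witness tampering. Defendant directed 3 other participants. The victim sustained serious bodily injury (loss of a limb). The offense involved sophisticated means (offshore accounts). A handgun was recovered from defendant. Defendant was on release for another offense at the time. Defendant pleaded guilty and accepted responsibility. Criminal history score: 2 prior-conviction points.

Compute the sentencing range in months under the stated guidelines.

Base offense level for witness tampering: 5.
§1 applies: 5 + 3 = 8.
§2 does not apply.
§3 applies (level before this adjustment is 8 < 13, so +2): 8 + 2 = 10.
§4 applies: 10 + 2 = 12.
§5 does not apply.
§6 applies: 12 − 3 = 9.
§7 applies: 9 + 2 = 11.
§8 applies (level before this adjustment is 11 < 14, so +1): 11 + 1 = 12.
Final offense level: 12.
Criminal history: 2 prior points → Category I (0-3).
Level 12 falls in the 7-15 band.
Grid: Level 7-15 × Category I = 7-16 months.

7-16 months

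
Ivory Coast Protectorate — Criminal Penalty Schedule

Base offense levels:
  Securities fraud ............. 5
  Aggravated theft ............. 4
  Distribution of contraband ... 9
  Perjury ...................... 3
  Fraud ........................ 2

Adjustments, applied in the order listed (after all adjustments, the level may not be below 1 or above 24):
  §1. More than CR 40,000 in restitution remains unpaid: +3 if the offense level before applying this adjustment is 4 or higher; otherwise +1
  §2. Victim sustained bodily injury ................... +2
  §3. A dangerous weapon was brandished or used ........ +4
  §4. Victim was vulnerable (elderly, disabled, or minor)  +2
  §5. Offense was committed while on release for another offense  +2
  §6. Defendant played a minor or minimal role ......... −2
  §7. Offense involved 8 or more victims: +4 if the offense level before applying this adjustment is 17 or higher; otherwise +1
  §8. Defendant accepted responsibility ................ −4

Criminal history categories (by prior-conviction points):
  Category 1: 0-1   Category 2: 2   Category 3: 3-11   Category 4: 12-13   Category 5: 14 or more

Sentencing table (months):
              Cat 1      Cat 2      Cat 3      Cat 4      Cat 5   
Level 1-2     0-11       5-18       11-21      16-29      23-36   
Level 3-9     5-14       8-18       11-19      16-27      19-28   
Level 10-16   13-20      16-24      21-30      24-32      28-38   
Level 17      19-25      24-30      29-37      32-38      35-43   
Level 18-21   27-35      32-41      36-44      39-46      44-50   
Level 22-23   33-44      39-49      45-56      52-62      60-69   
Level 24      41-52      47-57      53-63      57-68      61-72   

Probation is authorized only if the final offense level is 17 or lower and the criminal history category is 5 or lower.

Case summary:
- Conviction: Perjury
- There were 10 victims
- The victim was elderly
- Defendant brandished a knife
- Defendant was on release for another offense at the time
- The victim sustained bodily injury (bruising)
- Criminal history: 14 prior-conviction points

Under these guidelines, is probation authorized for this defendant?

Yes

Base offense level for perjury: 3.
§2 applies: 3 + 2 = 5.
§3 applies: 5 + 4 = 9.
§4 applies: 9 + 2 = 11.
§5 applies: 11 + 2 = 13.
§6 does not apply.
§7 applies (level before this adjustment is 13 < 17, so +1): 13 + 1 = 14.
§8 does not apply.
Final offense level: 14.
Criminal history: 14 prior points → Category 5 (14+).
Level 14 falls in the 10-16 band.
Grid: Level 10-16 × Category 5 = 28-38 months.
Probation check: level 14 ≤ 17 and category 5 ≤ 5 → eligible.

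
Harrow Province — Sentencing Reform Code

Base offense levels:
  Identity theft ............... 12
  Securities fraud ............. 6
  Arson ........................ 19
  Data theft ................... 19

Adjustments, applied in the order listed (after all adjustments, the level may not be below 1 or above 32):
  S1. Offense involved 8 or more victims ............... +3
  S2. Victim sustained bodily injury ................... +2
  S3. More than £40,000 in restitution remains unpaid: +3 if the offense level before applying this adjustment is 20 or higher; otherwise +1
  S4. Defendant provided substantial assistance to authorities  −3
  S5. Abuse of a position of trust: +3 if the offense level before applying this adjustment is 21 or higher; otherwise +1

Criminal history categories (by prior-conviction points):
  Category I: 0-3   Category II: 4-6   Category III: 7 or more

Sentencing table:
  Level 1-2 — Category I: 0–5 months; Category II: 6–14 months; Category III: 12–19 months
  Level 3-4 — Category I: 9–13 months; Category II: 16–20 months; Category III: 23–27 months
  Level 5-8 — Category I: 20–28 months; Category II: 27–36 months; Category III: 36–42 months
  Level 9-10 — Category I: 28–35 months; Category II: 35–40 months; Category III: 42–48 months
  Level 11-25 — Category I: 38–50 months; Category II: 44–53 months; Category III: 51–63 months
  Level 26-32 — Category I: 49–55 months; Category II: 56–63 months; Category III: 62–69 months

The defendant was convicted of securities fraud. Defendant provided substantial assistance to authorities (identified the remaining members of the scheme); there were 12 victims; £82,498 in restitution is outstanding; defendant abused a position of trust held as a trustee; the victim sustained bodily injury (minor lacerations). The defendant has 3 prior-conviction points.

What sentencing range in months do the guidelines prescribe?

Base offense level for securities fraud: 6.
S1 applies: 6 + 3 = 9.
S2 applies: 9 + 2 = 11.
S3 applies (level before this adjustment is 11 < 20, so +1): 11 + 1 = 12.
S4 applies: 12 − 3 = 9.
S5 applies (level before this adjustment is 9 < 21, so +1): 9 + 1 = 10.
Final offense level: 10.
Criminal history: 3 prior points → Category I (0-3).
Level 10 falls in the 9-10 band.
Grid: Level 9-10 × Category I = 28-35 months.

28-35 months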